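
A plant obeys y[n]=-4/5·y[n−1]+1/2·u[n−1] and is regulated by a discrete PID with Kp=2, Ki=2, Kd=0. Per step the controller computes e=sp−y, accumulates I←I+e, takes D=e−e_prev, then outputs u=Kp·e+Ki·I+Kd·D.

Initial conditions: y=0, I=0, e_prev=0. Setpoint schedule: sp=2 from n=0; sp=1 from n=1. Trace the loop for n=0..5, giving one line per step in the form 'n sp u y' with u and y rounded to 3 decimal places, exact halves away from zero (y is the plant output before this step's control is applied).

(exact arithmetic carried between steps; '≈' marks a value shown rounded to 6 d.p. or computed from one; I and e_prev carry over from the previous line; the table rounds u and y to 3 d.p., halves away from zero)
n=0: y=0, sp=2, e=sp−y=2; I=2, D=e−e_prev=2; u=2·2+2·2+0·2=8; next y=-4/5·0+1/2·8=4
n=1: y=4, sp=1, e=sp−y=-3; I=-1, D=e−e_prev=-5; u=2·(-3)+2·(-1)+0·(-5)=-8; next y=-4/5·4+1/2·(-8)=-7.2
n=2: y=-7.2, sp=1, e=sp−y=8.2; I=7.2, D=e−e_prev=11.2; u=2·8.2+2·7.2+0·11.2=30.8; next y=-4/5·(-7.2)+1/2·30.8=21.16
n=3: y=21.16, sp=1, e=sp−y=-20.16; I=-12.96, D=e−e_prev=-28.36; u=2·(-20.16)+2·(-12.96)+0·(-28.36)=-66.24; next y=-4/5·21.16+1/2·(-66.24)=-50.048
n=4: y=-50.048, sp=1, e=sp−y=51.048; I=38.088, D=e−e_prev=71.208; u=2·51.048+2·38.088+0·71.208=178.272; next y=-4/5·(-50.048)+1/2·178.272=129.1744
n=5: y=129.1744, sp=1, e=sp−y=-128.1744; I=-90.0864, D=e−e_prev=-179.2224; u=2·(-128.1744)+2·(-90.0864)+0·(-179.2224)=-436.5216; next y=-4/5·129.1744+1/2·(-436.5216)=-321.60032

0 2 8.000 0.000
1 1 -8.000 4.000
2 1 30.800 -7.200
3 1 -66.240 21.160
4 1 178.272 -50.048
5 1 -436.522 129.174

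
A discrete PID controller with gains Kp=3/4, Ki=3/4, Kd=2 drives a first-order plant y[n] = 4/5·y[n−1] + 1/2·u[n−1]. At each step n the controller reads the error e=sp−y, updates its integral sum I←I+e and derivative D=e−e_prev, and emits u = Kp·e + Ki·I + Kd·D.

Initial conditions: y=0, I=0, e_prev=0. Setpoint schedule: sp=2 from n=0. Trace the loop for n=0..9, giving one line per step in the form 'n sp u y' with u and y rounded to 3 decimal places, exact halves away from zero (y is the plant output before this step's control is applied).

0 2 7.000 0.000
1 2 -7.750 3.500
2 2 14.138 -1.075
3 2 -18.199 6.209
4 2 29.407 -4.133
5 2 -41.031 11.397
6 2 62.763 -11.398
7 2 -90.593 22.263
8 2 135.654 -27.486
9 2 -198.364 45.838

(exact arithmetic carried between steps; '≈' marks a value shown rounded to 6 d.p. or computed from one; I and e_prev carry over from the previous line; the table rounds u and y to 3 d.p., halves away from zero)
n=0: y=0, sp=2, e=sp−y=2; I=2, D=e−e_prev=2; u=3/4·2+3/4·2+2·2=7; next y=4/5·0+1/2·7=3.5
n=1: y=3.5, sp=2, e=sp−y=-1.5; I=0.5, D=e−e_prev=-3.5; u=3/4·(-1.5)+3/4·0.5+2·(-3.5)=-7.75; next y=4/5·3.5+1/2·(-7.75)=-1.075
n=2: y=-1.075, sp=2, e=sp−y=3.075; I=3.575, D=e−e_prev=4.575; u=3/4·3.075+3/4·3.575+2·4.575=14.1375; next y=4/5·(-1.075)+1/2·14.1375=6.20875
n=3: y=6.20875, sp=2, e=sp−y=-4.20875; I=-0.63375, D=e−e_prev=-7.28375; u=3/4·(-4.20875)+3/4·(-0.63375)+2·(-7.28375)=-18.199375; next y=4/5·6.20875+1/2·(-18.199375)≈-4.132688
n=4: y≈-4.132688, sp=2, e=sp−y≈6.132688; I≈5.498938, D=e−e_prev≈10.341438; u=3/4·6.132688+3/4·5.498938+2·10.341438≈29.406594; next y=4/5·(-4.132688)+1/2·29.406594≈11.397147
n=5: y≈11.397147, sp=2, e=sp−y≈-9.397147; I≈-3.898209, D=e−e_prev≈-15.529834; u=3/4·(-9.397147)+3/4·(-3.898209)+2·(-15.529834)≈-41.031186; next y=4/5·11.397147+1/2·(-41.031186)≈-11.397875
n=6: y≈-11.397875, sp=2, e=sp−y≈13.397875; I≈9.499666, D=e−e_prev≈22.795022; u=3/4·13.397875+3/4·9.499666+2·22.795022≈62.763201; next y=4/5·(-11.397875)+1/2·62.763201≈22.263300
n=7: y≈22.263300, sp=2, e=sp−y≈-20.263300; I≈-10.763634, D=e−e_prev≈-33.661176; u=3/4·(-20.263300)+3/4·(-10.763634)+2·(-33.661176)≈-90.592552; next y=4/5·22.263300+1/2·(-90.592552)≈-27.485636
n=8: y≈-27.485636, sp=2, e=sp−y≈29.485636; I≈18.722002, D=e−e_prev≈49.748936; u=3/4·29.485636+3/4·18.722002+2·49.748936≈135.653600; next y=4/5·(-27.485636)+1/2·135.653600≈45.838291
n=9: y≈45.838291, sp=2, e=sp−y≈-43.838291; I≈-25.116289, D=e−e_prev≈-73.323927; u=3/4·(-43.838291)+3/4·(-25.116289)+2·(-73.323927)≈-198.363790; next y=4/5·45.838291+1/2·(-198.363790)≈-62.511262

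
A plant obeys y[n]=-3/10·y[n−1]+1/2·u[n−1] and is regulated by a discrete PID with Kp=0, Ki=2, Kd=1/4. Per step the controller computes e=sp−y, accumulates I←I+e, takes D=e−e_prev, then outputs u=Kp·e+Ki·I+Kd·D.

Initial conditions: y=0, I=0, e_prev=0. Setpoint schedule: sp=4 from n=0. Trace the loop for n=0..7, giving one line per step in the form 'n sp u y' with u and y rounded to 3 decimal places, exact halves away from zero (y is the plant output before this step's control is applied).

(exact arithmetic carried between steps; '≈' marks a value shown rounded to 6 d.p. or computed from one; I and e_prev carry over from the previous line; the table rounds u and y to 3 d.p., halves away from zero)
n=0: y=0, sp=4, e=sp−y=4; I=4, D=e−e_prev=4; u=0·4+2·4+1/4·4=9; next y=-3/10·0+1/2·9=4.5
n=1: y=4.5, sp=4, e=sp−y=-0.5; I=3.5, D=e−e_prev=-4.5; u=0·(-0.5)+2·3.5+1/4·(-4.5)=5.875; next y=-3/10·4.5+1/2·5.875=1.5875
n=2: y=1.5875, sp=4, e=sp−y=2.4125; I=5.9125, D=e−e_prev=2.9125; u=0·2.4125+2·5.9125+1/4·2.9125=12.553125; next y=-3/10·1.5875+1/2·12.553125≈5.800313
n=3: y≈5.800313, sp=4, e=sp−y≈-1.800313; I≈4.112188, D=e−e_prev≈-4.212813; u=0·(-1.800313)+2·4.112188+1/4·(-4.212813)≈7.171172; next y=-3/10·5.800313+1/2·7.171172≈1.845492
n=4: y≈1.845492, sp=4, e=sp−y≈2.154508; I≈6.266695, D=e−e_prev≈3.954820; u=0·2.154508+2·6.266695+1/4·3.954820≈13.522096; next y=-3/10·1.845492+1/2·13.522096≈6.207400
n=5: y≈6.207400, sp=4, e=sp−y≈-2.207400; I≈4.059295, D=e−e_prev≈-4.361908; u=0·(-2.207400)+2·4.059295+1/4·(-4.361908)≈7.028113; next y=-3/10·6.207400+1/2·7.028113≈1.651837
n=6: y≈1.651837, sp=4, e=sp−y≈2.348163; I≈6.407459, D=e−e_prev≈4.555564; u=0·2.348163+2·6.407459+1/4·4.555564≈13.953808; next y=-3/10·1.651837+1/2·13.953808≈6.481353
n=7: y≈6.481353, sp=4, e=sp−y≈-2.481353; I≈3.926106, D=e−e_prev≈-4.829516; u=0·(-2.481353)+2·3.926106+1/4·(-4.829516)≈6.644832; next y=-3/10·6.481353+1/2·6.644832≈1.378010

0 4 9.000 0.000
1 4 5.875 4.500
2 4 12.553 1.588
3 4 7.171 5.800
4 4 13.522 1.845
5 4 7.028 6.207
6 4 13.954 1.652
7 4 6.645 6.481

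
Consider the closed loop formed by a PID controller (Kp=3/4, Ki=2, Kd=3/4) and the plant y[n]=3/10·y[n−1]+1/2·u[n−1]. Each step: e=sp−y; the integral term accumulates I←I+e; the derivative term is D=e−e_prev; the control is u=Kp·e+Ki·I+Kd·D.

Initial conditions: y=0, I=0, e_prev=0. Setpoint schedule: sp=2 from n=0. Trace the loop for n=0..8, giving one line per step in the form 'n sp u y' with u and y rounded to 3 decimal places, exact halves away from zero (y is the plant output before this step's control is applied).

(exact arithmetic carried between steps; '≈' marks a value shown rounded to 6 d.p. or computed from one; I and e_prev carry over from the previous line; the table rounds u and y to 3 d.p., halves away from zero)
n=0: y=0, sp=2, e=sp−y=2; I=2, D=e−e_prev=2; u=3/4·2+2·2+3/4·2=7; next y=3/10·0+1/2·7=3.5
n=1: y=3.5, sp=2, e=sp−y=-1.5; I=0.5, D=e−e_prev=-3.5; u=3/4·(-1.5)+2·0.5+3/4·(-3.5)=-2.75; next y=3/10·3.5+1/2·(-2.75)=-0.325
n=2: y=-0.325, sp=2, e=sp−y=2.325; I=2.825, D=e−e_prev=3.825; u=3/4·2.325+2·2.825+3/4·3.825=10.2625; next y=3/10·(-0.325)+1/2·10.2625=5.03375
n=3: y=5.03375, sp=2, e=sp−y=-3.03375; I=-0.20875, D=e−e_prev=-5.35875; u=3/4·(-3.03375)+2·(-0.20875)+3/4·(-5.35875)=-6.711875; next y=3/10·5.03375+1/2·(-6.711875)≈-1.845813
n=4: y≈-1.845813, sp=2, e=sp−y≈3.845813; I≈3.637063, D=e−e_prev≈6.879563; u=3/4·3.845813+2·3.637063+3/4·6.879563≈15.318156; next y=3/10·(-1.845813)+1/2·15.318156≈7.105334
n=5: y≈7.105334, sp=2, e=sp−y≈-5.105334; I≈-1.468272, D=e−e_prev≈-8.951147; u=3/4·(-5.105334)+2·(-1.468272)+3/4·(-8.951147)≈-13.478905; next y=3/10·7.105334+1/2·(-13.478905)≈-4.607852
n=6: y≈-4.607852, sp=2, e=sp−y≈6.607852; I≈5.139580, D=e−e_prev≈11.713186; u=3/4·6.607852+2·5.139580+3/4·11.713186≈24.019939; next y=3/10·(-4.607852)+1/2·24.019939≈10.627614
n=7: y≈10.627614, sp=2, e=sp−y≈-8.627614; I≈-3.488034, D=e−e_prev≈-15.235466; u=3/4·(-8.627614)+2·(-3.488034)+3/4·(-15.235466)≈-24.873378; next y=3/10·10.627614+1/2·(-24.873378)≈-9.248405
n=8: y≈-9.248405, sp=2, e=sp−y≈11.248405; I≈7.760371, D=e−e_prev≈19.876019; u=3/4·11.248405+2·7.760371+3/4·19.876019≈38.864059; next y=3/10·(-9.248405)+1/2·38.864059≈16.657508

0 2 7.000 0.000
1 2 -2.750 3.500
2 2 10.263 -0.325
3 2 -6.712 5.034
4 2 15.318 -1.846
5 2 -13.479 7.105
6 2 24.020 -4.608
7 2 -24.873 10.628
8 2 38.864 -9.248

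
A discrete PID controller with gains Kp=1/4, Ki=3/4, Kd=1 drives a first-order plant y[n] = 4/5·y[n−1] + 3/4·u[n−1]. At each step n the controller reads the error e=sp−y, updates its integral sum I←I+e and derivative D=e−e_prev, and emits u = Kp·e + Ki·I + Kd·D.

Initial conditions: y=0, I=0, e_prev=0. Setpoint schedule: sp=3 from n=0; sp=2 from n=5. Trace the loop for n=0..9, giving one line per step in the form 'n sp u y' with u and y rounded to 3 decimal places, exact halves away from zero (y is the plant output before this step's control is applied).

(exact arithmetic carried between steps; '≈' marks a value shown rounded to 6 d.p. or computed from one; I and e_prev carry over from the previous line; the table rounds u and y to 3 d.p., halves away from zero)
n=0: y=0, sp=3, e=sp−y=3; I=3, D=e−e_prev=3; u=1/4·3+3/4·3+1·3=6; next y=4/5·0+3/4·6=4.5
n=1: y=4.5, sp=3, e=sp−y=-1.5; I=1.5, D=e−e_prev=-4.5; u=1/4·(-1.5)+3/4·1.5+1·(-4.5)=-3.75; next y=4/5·4.5+3/4·(-3.75)=0.7875
n=2: y=0.7875, sp=3, e=sp−y=2.2125; I=3.7125, D=e−e_prev=3.7125; u=1/4·2.2125+3/4·3.7125+1·3.7125=7.05; next y=4/5·0.7875+3/4·7.05=5.9175
n=3: y=5.9175, sp=3, e=sp−y=-2.9175; I=0.795, D=e−e_prev=-5.13; u=1/4·(-2.9175)+3/4·0.795+1·(-5.13)=-5.263125; next y=4/5·5.9175+3/4·(-5.263125)≈0.786656
n=4: y≈0.786656, sp=3, e=sp−y≈2.213344; I≈3.008344, D=e−e_prev≈5.130844; u=1/4·2.213344+3/4·3.008344+1·5.130844≈7.940438; next y=4/5·0.786656+3/4·7.940438≈6.584653
n=5: y≈6.584653, sp=2, e=sp−y≈-4.584653; I≈-1.576309, D=e−e_prev≈-6.797997; u=1/4·(-4.584653)+3/4·(-1.576309)+1·(-6.797997)≈-9.126392; next y=4/5·6.584653+3/4·(-9.126392)≈-1.577072
n=6: y≈-1.577072, sp=2, e=sp−y≈3.577072; I≈2.000762, D=e−e_prev≈8.161725; u=1/4·3.577072+3/4·2.000762+1·8.161725≈10.556564; next y=4/5·(-1.577072)+3/4·10.556564≈6.655766
n=7: y≈6.655766, sp=2, e=sp−y≈-4.655766; I≈-2.655004, D=e−e_prev≈-8.232838; u=1/4·(-4.655766)+3/4·(-2.655004)+1·(-8.232838)≈-11.388032; next y=4/5·6.655766+3/4·(-11.388032)≈-3.216411
n=8: y≈-3.216411, sp=2, e=sp−y≈5.216411; I≈2.561407, D=e−e_prev≈9.872177; u=1/4·5.216411+3/4·2.561407+1·9.872177≈13.097335; next y=4/5·(-3.216411)+3/4·13.097335≈7.249873
n=9: y≈7.249873, sp=2, e=sp−y≈-5.249873; I≈-2.688465, D=e−e_prev≈-10.466284; u=1/4·(-5.249873)+3/4·(-2.688465)+1·(-10.466284)≈-13.795101; next y=4/5·7.249873+3/4·(-13.795101)≈-4.546428

0 3 6.000 0.000
1 3 -3.750 4.500
2 3 7.050 0.788
3 3 -5.263 5.918
4 3 7.940 0.787
5 2 -9.126 6.585
6 2 10.557 -1.577
7 2 -11.388 6.656
8 2 13.097 -3.216
9 2 -13.795 7.250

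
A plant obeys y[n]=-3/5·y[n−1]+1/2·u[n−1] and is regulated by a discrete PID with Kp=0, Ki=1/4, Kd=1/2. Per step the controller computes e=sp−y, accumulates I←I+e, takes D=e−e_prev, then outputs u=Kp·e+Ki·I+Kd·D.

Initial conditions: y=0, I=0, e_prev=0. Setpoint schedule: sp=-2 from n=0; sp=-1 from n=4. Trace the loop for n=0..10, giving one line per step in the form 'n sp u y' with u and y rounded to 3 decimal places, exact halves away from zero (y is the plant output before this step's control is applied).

(exact arithmetic carried between steps; '≈' marks a value shown rounded to 6 d.p. or computed from one; I and e_prev carry over from the previous line; the table rounds u and y to 3 d.p., halves away from zero)
n=0: y=0, sp=-2, e=sp−y=-2; I=-2, D=e−e_prev=-2; u=0·(-2)+1/4·(-2)+1/2·(-2)=-1.5; next y=-3/5·0+1/2·(-1.5)=-0.75
n=1: y=-0.75, sp=-2, e=sp−y=-1.25; I=-3.25, D=e−e_prev=0.75; u=0·(-1.25)+1/4·(-3.25)+1/2·0.75=-0.4375; next y=-3/5·(-0.75)+1/2·(-0.4375)=0.23125
n=2: y=0.23125, sp=-2, e=sp−y=-2.23125; I=-5.48125, D=e−e_prev=-0.98125; u=0·(-2.23125)+1/4·(-5.48125)+1/2·(-0.98125)≈-1.860938; next y=-3/5·0.23125+1/2·(-1.860938)≈-1.069219
n=3: y≈-1.069219, sp=-2, e=sp−y≈-0.930781; I≈-6.412031, D=e−e_prev≈1.300469; u=0·(-0.930781)+1/4·(-6.412031)+1/2·1.300469≈-0.952773; next y=-3/5·(-1.069219)+1/2·(-0.952773)≈0.165145
n=4: y≈0.165145, sp=-1, e=sp−y≈-1.165145; I≈-7.577176, D=e−e_prev≈-0.234363; u=0·(-1.165145)+1/4·(-7.577176)+1/2·(-0.234363)≈-2.011476; next y=-3/5·0.165145+1/2·(-2.011476)≈-1.104825
n=5: y≈-1.104825, sp=-1, e=sp−y≈0.104825; I≈-7.472351, D=e−e_prev≈1.269969; u=0·0.104825+1/4·(-7.472351)+1/2·1.269969≈-1.233103; next y=-3/5·(-1.104825)+1/2·(-1.233103)≈0.046343
n=6: y≈0.046343, sp=-1, e=sp−y≈-1.046343; I≈-8.518694, D=e−e_prev≈-1.151168; u=0·(-1.046343)+1/4·(-8.518694)+1/2·(-1.151168)≈-2.705257; next y=-3/5·0.046343+1/2·(-2.705257)≈-1.380435
n=7: y≈-1.380435, sp=-1, e=sp−y≈0.380435; I≈-8.138260, D=e−e_prev≈1.426778; u=0·0.380435+1/4·(-8.138260)+1/2·1.426778≈-1.321176; next y=-3/5·(-1.380435)+1/2·(-1.321176)≈0.167673
n=8: y≈0.167673, sp=-1, e=sp−y≈-1.167673; I≈-9.305932, D=e−e_prev≈-1.548107; u=0·(-1.167673)+1/4·(-9.305932)+1/2·(-1.548107)≈-3.100537; next y=-3/5·0.167673+1/2·(-3.100537)≈-1.650872
n=9: y≈-1.650872, sp=-1, e=sp−y≈0.650872; I≈-8.655061, D=e−e_prev≈1.818545; u=0·0.650872+1/4·(-8.655061)+1/2·1.818545≈-1.254493; next y=-3/5·(-1.650872)+1/2·(-1.254493)≈0.363277
n=10: y≈0.363277, sp=-1, e=sp−y≈-1.363277; I≈-10.018337, D=e−e_prev≈-2.014149; u=0·(-1.363277)+1/4·(-10.018337)+1/2·(-2.014149)≈-3.511659; next y=-3/5·0.363277+1/2·(-3.511659)≈-1.973795

0 -2 -1.500 0.000
1 -2 -0.438 -0.750
2 -2 -1.861 0.231
3 -2 -0.953 -1.069
4 -1 -2.011 0.165
5 -1 -1.233 -1.105
6 -1 -2.705 0.046
7 -1 -1.321 -1.380
8 -1 -3.101 0.168
9 -1 -1.254 -1.651
10 -1 -3.512 0.363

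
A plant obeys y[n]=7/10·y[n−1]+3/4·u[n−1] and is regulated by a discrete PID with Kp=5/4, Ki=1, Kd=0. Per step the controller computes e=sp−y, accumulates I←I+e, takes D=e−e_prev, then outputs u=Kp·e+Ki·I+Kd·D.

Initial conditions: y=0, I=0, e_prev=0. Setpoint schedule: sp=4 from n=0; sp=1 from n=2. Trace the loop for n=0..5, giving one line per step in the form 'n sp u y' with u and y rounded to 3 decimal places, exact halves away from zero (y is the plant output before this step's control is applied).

0 4 9.000 0.000
1 4 -2.188 6.750
2 1 -3.440 3.084
3 1 2.362 -0.421
4 1 -0.487 1.477
5 1 0.855 0.669

(exact arithmetic carried between steps; '≈' marks a value shown rounded to 6 d.p. or computed from one; I and e_prev carry over from the previous line; the table rounds u and y to 3 d.p., halves away from zero)
n=0: y=0, sp=4, e=sp−y=4; I=4, D=e−e_prev=4; u=5/4·4+1·4+0·4=9; next y=7/10·0+3/4·9=6.75
n=1: y=6.75, sp=4, e=sp−y=-2.75; I=1.25, D=e−e_prev=-6.75; u=5/4·(-2.75)+1·1.25+0·(-6.75)=-2.1875; next y=7/10·6.75+3/4·(-2.1875)=3.084375
n=2: y=3.084375, sp=1, e=sp−y=-2.084375; I=-0.834375, D=e−e_prev=0.665625; u=5/4·(-2.084375)+1·(-0.834375)+0·0.665625≈-3.439844; next y=7/10·3.084375+3/4·(-3.439844)≈-0.420820
n=3: y≈-0.420820, sp=1, e=sp−y≈1.420820; I≈0.586445, D=e−e_prev≈3.505195; u=5/4·1.420820+1·0.586445+0·3.505195≈2.362471; next y=7/10·(-0.420820)+3/4·2.362471≈1.477279
n=4: y≈1.477279, sp=1, e=sp−y≈-0.477279; I≈0.109167, D=e−e_prev≈-1.898099; u=5/4·(-0.477279)+1·0.109167+0·(-1.898099)≈-0.487432; next y=7/10·1.477279+3/4·(-0.487432)≈0.668521
n=5: y≈0.668521, sp=1, e=sp−y≈0.331479; I≈0.440645, D=e−e_prev≈0.808758; u=5/4·0.331479+1·0.440645+0·0.808758≈0.854994; next y=7/10·0.668521+3/4·0.854994≈1.109210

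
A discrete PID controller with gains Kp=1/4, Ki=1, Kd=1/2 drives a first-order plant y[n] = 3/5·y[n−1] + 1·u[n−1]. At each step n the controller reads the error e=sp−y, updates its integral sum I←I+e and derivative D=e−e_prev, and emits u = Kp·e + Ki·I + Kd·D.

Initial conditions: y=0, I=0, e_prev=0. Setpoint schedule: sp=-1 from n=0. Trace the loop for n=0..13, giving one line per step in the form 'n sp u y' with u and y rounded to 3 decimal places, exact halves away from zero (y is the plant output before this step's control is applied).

0 -1 -1.750 0.000
1 -1 0.813 -1.750
2 -1 -1.959 -0.238
3 -1 1.297 -2.102
4 -1 -2.274 0.036
5 -1 1.764 -2.253
6 -1 -2.791 0.412
7 -1 2.302 -2.544
8 -1 -3.442 0.776
9 -1 3.009 -2.976
10 -1 -4.240 1.223
11 -1 3.912 -3.506
12 -1 -5.247 1.809
13 -1 5.050 -4.162

(exact arithmetic carried between steps; '≈' marks a value shown rounded to 6 d.p. or computed from one; I and e_prev carry over from the previous line; the table rounds u and y to 3 d.p., halves away from zero)
n=0: y=0, sp=-1, e=sp−y=-1; I=-1, D=e−e_prev=-1; u=1/4·(-1)+1·(-1)+1/2·(-1)=-1.75; next y=3/5·0+1·(-1.75)=-1.75
n=1: y=-1.75, sp=-1, e=sp−y=0.75; I=-0.25, D=e−e_prev=1.75; u=1/4·0.75+1·(-0.25)+1/2·1.75=0.8125; next y=3/5·(-1.75)+1·0.8125=-0.2375
n=2: y=-0.2375, sp=-1, e=sp−y=-0.7625; I=-1.0125, D=e−e_prev=-1.5125; u=1/4·(-0.7625)+1·(-1.0125)+1/2·(-1.5125)=-1.959375; next y=3/5·(-0.2375)+1·(-1.959375)=-2.101875
n=3: y=-2.101875, sp=-1, e=sp−y=1.101875; I=0.089375, D=e−e_prev=1.864375; u=1/4·1.101875+1·0.089375+1/2·1.864375≈1.297031; next y=3/5·(-2.101875)+1·1.297031≈0.035906
n=4: y≈0.035906, sp=-1, e=sp−y≈-1.035906; I≈-0.946531, D=e−e_prev≈-2.137781; u=1/4·(-1.035906)+1·(-0.946531)+1/2·(-2.137781)≈-2.274398; next y=3/5·0.035906+1·(-2.274398)≈-2.252855
n=5: y≈-2.252855, sp=-1, e=sp−y≈1.252855; I≈0.306323, D=e−e_prev≈2.288761; u=1/4·1.252855+1·0.306323+1/2·2.288761≈1.763918; next y=3/5·(-2.252855)+1·1.763918≈0.412205
n=6: y≈0.412205, sp=-1, e=sp−y≈-1.412205; I≈-1.105881, D=e−e_prev≈-2.665059; u=1/4·(-1.412205)+1·(-1.105881)+1/2·(-2.665059)≈-2.791462; next y=3/5·0.412205+1·(-2.791462)≈-2.544139
n=7: y≈-2.544139, sp=-1, e=sp−y≈1.544139; I≈0.438258, D=e−e_prev≈2.956344; u=1/4·1.544139+1·0.438258+1/2·2.956344≈2.302465; next y=3/5·(-2.544139)+1·2.302465≈0.775981
n=8: y≈0.775981, sp=-1, e=sp−y≈-1.775981; I≈-1.337723, D=e−e_prev≈-3.320121; u=1/4·(-1.775981)+1·(-1.337723)+1/2·(-3.320121)≈-3.441779; next y=3/5·0.775981+1·(-3.441779)≈-2.976190
n=9: y≈-2.976190, sp=-1, e=sp−y≈1.976190; I≈0.638467, D=e−e_prev≈3.752172; u=1/4·1.976190+1·0.638467+1/2·3.752172≈3.008600; next y=3/5·(-2.976190)+1·3.008600≈1.222886
n=10: y≈1.222886, sp=-1, e=sp−y≈-2.222886; I≈-1.584419, D=e−e_prev≈-4.199076; u=1/4·(-2.222886)+1·(-1.584419)+1/2·(-4.199076)≈-4.239679; next y=3/5·1.222886+1·(-4.239679)≈-3.505947
n=11: y≈-3.505947, sp=-1, e=sp−y≈2.505947; I≈0.921528, D=e−e_prev≈4.728833; u=1/4·2.505947+1·0.921528+1/2·4.728833≈3.912431; next y=3/5·(-3.505947)+1·3.912431≈1.808863
n=12: y≈1.808863, sp=-1, e=sp−y≈-2.808863; I≈-1.887335, D=e−e_prev≈-5.314810; u=1/4·(-2.808863)+1·(-1.887335)+1/2·(-5.314810)≈-5.246956; next y=3/5·1.808863+1·(-5.246956)≈-4.161638
n=13: y≈-4.161638, sp=-1, e=sp−y≈3.161638; I≈1.274303, D=e−e_prev≈5.970501; u=1/4·3.161638+1·1.274303+1/2·5.970501≈5.049963; next y=3/5·(-4.161638)+1·5.049963≈2.552980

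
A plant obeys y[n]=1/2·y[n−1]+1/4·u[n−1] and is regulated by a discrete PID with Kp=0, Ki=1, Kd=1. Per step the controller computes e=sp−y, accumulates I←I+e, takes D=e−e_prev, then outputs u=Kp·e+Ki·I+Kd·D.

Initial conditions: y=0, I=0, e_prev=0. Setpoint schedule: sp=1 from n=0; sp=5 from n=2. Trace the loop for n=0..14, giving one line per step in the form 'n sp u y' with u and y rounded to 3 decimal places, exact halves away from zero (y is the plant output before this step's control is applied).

(exact arithmetic carried between steps; '≈' marks a value shown rounded to 6 d.p. or computed from one; I and e_prev carry over from the previous line; the table rounds u and y to 3 d.p., halves away from zero)
n=0: y=0, sp=1, e=sp−y=1; I=1, D=e−e_prev=1; u=0·1+1·1+1·1=2; next y=1/2·0+1/4·2=0.5
n=1: y=0.5, sp=1, e=sp−y=0.5; I=1.5, D=e−e_prev=-0.5; u=0·0.5+1·1.5+1·(-0.5)=1; next y=1/2·0.5+1/4·1=0.5
n=2: y=0.5, sp=5, e=sp−y=4.5; I=6, D=e−e_prev=4; u=0·4.5+1·6+1·4=10; next y=1/2·0.5+1/4·10=2.75
n=3: y=2.75, sp=5, e=sp−y=2.25; I=8.25, D=e−e_prev=-2.25; u=0·2.25+1·8.25+1·(-2.25)=6; next y=1/2·2.75+1/4·6=2.875
n=4: y=2.875, sp=5, e=sp−y=2.125; I=10.375, D=e−e_prev=-0.125; u=0·2.125+1·10.375+1·(-0.125)=10.25; next y=1/2·2.875+1/4·10.25=4
n=5: y=4, sp=5, e=sp−y=1; I=11.375, D=e−e_prev=-1.125; u=0·1+1·11.375+1·(-1.125)=10.25; next y=1/2·4+1/4·10.25=4.5625
n=6: y=4.5625, sp=5, e=sp−y=0.4375; I=11.8125, D=e−e_prev=-0.5625; u=0·0.4375+1·11.8125+1·(-0.5625)=11.25; next y=1/2·4.5625+1/4·11.25=5.09375
n=7: y=5.09375, sp=5, e=sp−y=-0.09375; I=11.71875, D=e−e_prev=-0.53125; u=0·(-0.09375)+1·11.71875+1·(-0.53125)=11.1875; next y=1/2·5.09375+1/4·11.1875=5.34375
n=8: y=5.34375, sp=5, e=sp−y=-0.34375; I=11.375, D=e−e_prev=-0.25; u=0·(-0.34375)+1·11.375+1·(-0.25)=11.125; next y=1/2·5.34375+1/4·11.125=5.453125
n=9: y=5.453125, sp=5, e=sp−y=-0.453125; I=10.921875, D=e−e_prev=-0.109375; u=0·(-0.453125)+1·10.921875+1·(-0.109375)=10.8125; next y=1/2·5.453125+1/4·10.8125≈5.429688
n=10: y≈5.429688, sp=5, e=sp−y≈-0.429688; I≈10.492188, D=e−e_prev≈0.023438; u=0·(-0.429688)+1·10.492188+1·0.023438≈10.515625; next y=1/2·5.429688+1/4·10.515625≈5.34375
n=11: y=5.34375, sp=5, e=sp−y=-0.34375; I≈10.148438, D=e−e_prev≈0.085938; u=0·(-0.34375)+1·10.148438+1·0.085938≈10.234375; next y=1/2·5.34375+1/4·10.234375≈5.230469
n=12: y≈5.230469, sp=5, e=sp−y≈-0.230469; I≈9.917969, D=e−e_prev≈0.113281; u=0·(-0.230469)+1·9.917969+1·0.113281≈10.03125; next y=1/2·5.230469+1/4·10.03125≈5.123047
n=13: y≈5.123047, sp=5, e=sp−y≈-0.123047; I≈9.794922, D=e−e_prev≈0.107422; u=0·(-0.123047)+1·9.794922+1·0.107422≈9.902344; next y=1/2·5.123047+1/4·9.902344≈5.037109
n=14: y≈5.037109, sp=5, e=sp−y≈-0.037109; I≈9.757813, D=e−e_prev≈0.085938; u=0·(-0.037109)+1·9.757813+1·0.085938≈9.84375; next y=1/2·5.037109+1/4·9.84375≈4.979492

0 1 2.000 0.000
1 1 1.000 0.500
2 5 10.000 0.500
3 5 6.000 2.750
4 5 10.250 2.875
5 5 10.250 4.000
6 5 11.250 4.563
7 5 11.188 5.094
8 5 11.125 5.344
9 5 10.813 5.453
10 5 10.516 5.430
11 5 10.234 5.344
12 5 10.031 5.230
13 5 9.902 5.123
14 5 9.844 5.037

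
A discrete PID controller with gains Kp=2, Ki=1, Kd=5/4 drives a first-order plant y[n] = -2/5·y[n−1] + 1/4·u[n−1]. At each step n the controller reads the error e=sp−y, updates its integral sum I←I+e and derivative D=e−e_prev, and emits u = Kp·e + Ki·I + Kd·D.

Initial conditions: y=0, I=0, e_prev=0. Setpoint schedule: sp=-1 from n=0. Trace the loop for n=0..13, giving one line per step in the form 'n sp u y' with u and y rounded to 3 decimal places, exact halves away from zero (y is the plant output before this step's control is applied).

0 -1 -4.250 0.000
1 -1 0.516 -1.063
2 -1 -7.620 0.554
3 -1 4.239 -2.126
4 -1 -15.142 1.910
5 -1 14.448 -4.549
6 -1 -32.498 5.432
7 -1 40.395 -10.297
8 -1 -74.157 14.218
9 -1 104.655 -24.226
10 -1 -175.515 35.854
11 -1 262.549 -58.221
12 -1 -423.195 88.925
13 -1 649.563 -141.369

(exact arithmetic carried between steps; '≈' marks a value shown rounded to 6 d.p. or computed from one; I and e_prev carry over from the previous line; the table rounds u and y to 3 d.p., halves away from zero)
n=0: y=0, sp=-1, e=sp−y=-1; I=-1, D=e−e_prev=-1; u=2·(-1)+1·(-1)+5/4·(-1)=-4.25; next y=-2/5·0+1/4·(-4.25)=-1.0625
n=1: y=-1.0625, sp=-1, e=sp−y=0.0625; I=-0.9375, D=e−e_prev=1.0625; u=2·0.0625+1·(-0.9375)+5/4·1.0625=0.515625; next y=-2/5·(-1.0625)+1/4·0.515625≈0.553906
n=2: y≈0.553906, sp=-1, e=sp−y≈-1.553906; I≈-2.491406, D=e−e_prev≈-1.616406; u=2·(-1.553906)+1·(-2.491406)+5/4·(-1.616406)≈-7.619727; next y=-2/5·0.553906+1/4·(-7.619727)≈-2.126494
n=3: y≈-2.126494, sp=-1, e=sp−y≈1.126494; I≈-1.364912, D=e−e_prev≈2.680400; u=2·1.126494+1·(-1.364912)+5/4·2.680400≈4.238577; next y=-2/5·(-2.126494)+1/4·4.238577≈1.910242
n=4: y≈1.910242, sp=-1, e=sp−y≈-2.910242; I≈-4.275154, D=e−e_prev≈-4.036736; u=2·(-2.910242)+1·(-4.275154)+5/4·(-4.036736)≈-15.141558; next y=-2/5·1.910242+1/4·(-15.141558)≈-4.549486
n=5: y≈-4.549486, sp=-1, e=sp−y≈3.549486; I≈-0.725668, D=e−e_prev≈6.459728; u=2·3.549486+1·(-0.725668)+5/4·6.459728≈14.447964; next y=-2/5·(-4.549486)+1/4·14.447964≈5.431786
n=6: y≈5.431786, sp=-1, e=sp−y≈-6.431786; I≈-7.157453, D=e−e_prev≈-9.981272; u=2·(-6.431786)+1·(-7.157453)+5/4·(-9.981272)≈-32.497614; next y=-2/5·5.431786+1/4·(-32.497614)≈-10.297118
n=7: y≈-10.297118, sp=-1, e=sp−y≈9.297118; I≈2.139664, D=e−e_prev≈15.728903; u=2·9.297118+1·2.139664+5/4·15.728903≈40.395029; next y=-2/5·(-10.297118)+1/4·40.395029≈14.217604
n=8: y≈14.217604, sp=-1, e=sp−y≈-15.217604; I≈-13.077940, D=e−e_prev≈-24.514722; u=2·(-15.217604)+1·(-13.077940)+5/4·(-24.514722)≈-74.156551; next y=-2/5·14.217604+1/4·(-74.156551)≈-24.226179
n=9: y≈-24.226179, sp=-1, e=sp−y≈23.226179; I≈10.148240, D=e−e_prev≈38.443784; u=2·23.226179+1·10.148240+5/4·38.443784≈104.655328; next y=-2/5·(-24.226179)+1/4·104.655328≈35.854304
n=10: y≈35.854304, sp=-1, e=sp−y≈-36.854304; I≈-26.706064, D=e−e_prev≈-60.080483; u=2·(-36.854304)+1·(-26.706064)+5/4·(-60.080483)≈-175.515276; next y=-2/5·35.854304+1/4·(-175.515276)≈-58.220540
n=11: y≈-58.220540, sp=-1, e=sp−y≈57.220540; I≈30.514476, D=e−e_prev≈94.074844; u=2·57.220540+1·30.514476+5/4·94.074844≈262.549112; next y=-2/5·(-58.220540)+1/4·262.549112≈88.925494
n=12: y≈88.925494, sp=-1, e=sp−y≈-89.925494; I≈-59.411018, D=e−e_prev≈-147.146035; u=2·(-89.925494)+1·(-59.411018)+5/4·(-147.146035)≈-423.194550; next y=-2/5·88.925494+1/4·(-423.194550)≈-141.368835
n=13: y≈-141.368835, sp=-1, e=sp−y≈140.368835; I≈80.957817, D=e−e_prev≈230.294329; u=2·140.368835+1·80.957817+5/4·230.294329≈649.563399; next y=-2/5·(-141.368835)+1/4·649.563399≈218.938384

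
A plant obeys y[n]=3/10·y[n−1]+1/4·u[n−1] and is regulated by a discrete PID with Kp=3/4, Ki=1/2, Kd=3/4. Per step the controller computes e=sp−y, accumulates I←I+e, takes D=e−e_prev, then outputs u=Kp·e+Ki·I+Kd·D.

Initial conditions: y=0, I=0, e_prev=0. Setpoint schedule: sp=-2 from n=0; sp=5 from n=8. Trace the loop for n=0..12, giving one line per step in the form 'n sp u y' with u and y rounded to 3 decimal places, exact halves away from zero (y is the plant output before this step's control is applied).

(exact arithmetic carried between steps; '≈' marks a value shown rounded to 6 d.p. or computed from one; I and e_prev carry over from the previous line; the table rounds u and y to 3 d.p., halves away from zero)
n=0: y=0, sp=-2, e=sp−y=-2; I=-2, D=e−e_prev=-2; u=3/4·(-2)+1/2·(-2)+3/4·(-2)=-4; next y=3/10·0+1/4·(-4)=-1
n=1: y=-1, sp=-2, e=sp−y=-1; I=-3, D=e−e_prev=1; u=3/4·(-1)+1/2·(-3)+3/4·1=-1.5; next y=3/10·(-1)+1/4·(-1.5)=-0.675
n=2: y=-0.675, sp=-2, e=sp−y=-1.325; I=-4.325, D=e−e_prev=-0.325; u=3/4·(-1.325)+1/2·(-4.325)+3/4·(-0.325)=-3.4; next y=3/10·(-0.675)+1/4·(-3.4)=-1.0525
n=3: y=-1.0525, sp=-2, e=sp−y=-0.9475; I=-5.2725, D=e−e_prev=0.3775; u=3/4·(-0.9475)+1/2·(-5.2725)+3/4·0.3775=-3.06375; next y=3/10·(-1.0525)+1/4·(-3.06375)≈-1.081688
n=4: y≈-1.081688, sp=-2, e=sp−y≈-0.918313; I≈-6.190813, D=e−e_prev≈0.029188; u=3/4·(-0.918313)+1/2·(-6.190813)+3/4·0.029188≈-3.76225; next y=3/10·(-1.081688)+1/4·(-3.76225)≈-1.265069
n=5: y≈-1.265069, sp=-2, e=sp−y≈-0.734931; I≈-6.925744, D=e−e_prev≈0.183381; u=3/4·(-0.734931)+1/2·(-6.925744)+3/4·0.183381≈-3.876534; next y=3/10·(-1.265069)+1/4·(-3.876534)≈-1.348654
n=6: y≈-1.348654, sp=-2, e=sp−y≈-0.651346; I≈-7.577090, D=e−e_prev≈0.083585; u=3/4·(-0.651346)+1/2·(-7.577090)+3/4·0.083585≈-4.214365; next y=3/10·(-1.348654)+1/4·(-4.214365)≈-1.458188
n=7: y≈-1.458188, sp=-2, e=sp−y≈-0.541812; I≈-8.118902, D=e−e_prev≈0.109533; u=3/4·(-0.541812)+1/2·(-8.118902)+3/4·0.109533≈-4.383660; next y=3/10·(-1.458188)+1/4·(-4.383660)≈-1.533371
n=8: y≈-1.533371, sp=5, e=sp−y≈6.533371; I≈-1.585531, D=e−e_prev≈7.075184; u=3/4·6.533371+1/2·(-1.585531)+3/4·7.075184≈9.413651; next y=3/10·(-1.533371)+1/4·9.413651≈1.893401
n=9: y≈1.893401, sp=5, e=sp−y≈3.106599; I≈1.521068, D=e−e_prev≈-3.426773; u=3/4·3.106599+1/2·1.521068+3/4·(-3.426773)≈0.520403; next y=3/10·1.893401+1/4·0.520403≈0.698121
n=10: y≈0.698121, sp=5, e=sp−y≈4.301879; I≈5.822947, D=e−e_prev≈1.195280; u=3/4·4.301879+1/2·5.822947+3/4·1.195280≈7.034342; next y=3/10·0.698121+1/4·7.034342≈1.968022
n=11: y≈1.968022, sp=5, e=sp−y≈3.031978; I≈8.854925, D=e−e_prev≈-1.269901; u=3/4·3.031978+1/2·8.854925+3/4·(-1.269901)≈5.749020; next y=3/10·1.968022+1/4·5.749020≈2.027662
n=12: y≈2.027662, sp=5, e=sp−y≈2.972338; I≈11.827263, D=e−e_prev≈-0.059640; u=3/4·2.972338+1/2·11.827263+3/4·(-0.059640)≈8.098156; next y=3/10·2.027662+1/4·8.098156≈2.632837

0 -2 -4.000 0.000
1 -2 -1.500 -1.000
2 -2 -3.400 -0.675
3 -2 -3.064 -1.053
4 -2 -3.762 -1.082
5 -2 -3.877 -1.265
6 -2 -4.214 -1.349
7 -2 -4.384 -1.458
8 5 9.414 -1.533
9 5 0.520 1.893
10 5 7.034 0.698
11 5 5.749 1.968
12 5 8.098 2.028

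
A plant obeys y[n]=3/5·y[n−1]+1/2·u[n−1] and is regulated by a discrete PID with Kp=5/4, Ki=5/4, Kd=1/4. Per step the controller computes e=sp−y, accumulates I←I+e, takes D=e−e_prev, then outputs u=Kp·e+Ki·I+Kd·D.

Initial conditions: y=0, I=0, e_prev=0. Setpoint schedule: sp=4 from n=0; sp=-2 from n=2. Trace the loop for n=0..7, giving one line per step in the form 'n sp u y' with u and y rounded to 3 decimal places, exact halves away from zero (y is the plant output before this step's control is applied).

(exact arithmetic carried between steps; '≈' marks a value shown rounded to 6 d.p. or computed from one; I and e_prev carry over from the previous line; the table rounds u and y to 3 d.p., halves away from zero)
n=0: y=0, sp=4, e=sp−y=4; I=4, D=e−e_prev=4; u=5/4·4+5/4·4+1/4·4=11; next y=3/5·0+1/2·11=5.5
n=1: y=5.5, sp=4, e=sp−y=-1.5; I=2.5, D=e−e_prev=-5.5; u=5/4·(-1.5)+5/4·2.5+1/4·(-5.5)=-0.125; next y=3/5·5.5+1/2·(-0.125)=3.2375
n=2: y=3.2375, sp=-2, e=sp−y=-5.2375; I=-2.7375, D=e−e_prev=-3.7375; u=5/4·(-5.2375)+5/4·(-2.7375)+1/4·(-3.7375)=-10.903125; next y=3/5·3.2375+1/2·(-10.903125)≈-3.509063
n=3: y≈-3.509063, sp=-2, e=sp−y≈1.509063; I≈-1.228438, D=e−e_prev≈6.746563; u=5/4·1.509063+5/4·(-1.228438)+1/4·6.746563≈2.037422; next y=3/5·(-3.509063)+1/2·2.037422≈-1.086727
n=4: y≈-1.086727, sp=-2, e=sp−y≈-0.913273; I≈-2.141711, D=e−e_prev≈-2.422336; u=5/4·(-0.913273)+5/4·(-2.141711)+1/4·(-2.422336)≈-4.424314; next y=3/5·(-1.086727)+1/2·(-4.424314)≈-2.864193
n=5: y≈-2.864193, sp=-2, e=sp−y≈0.864193; I≈-1.277518, D=e−e_prev≈1.777467; u=5/4·0.864193+5/4·(-1.277518)+1/4·1.777467≈-0.072289; next y=3/5·(-2.864193)+1/2·(-0.072289)≈-1.754660
n=6: y≈-1.754660, sp=-2, e=sp−y≈-0.245340; I≈-1.522857, D=e−e_prev≈-1.109533; u=5/4·(-0.245340)+5/4·(-1.522857)+1/4·(-1.109533)≈-2.487629; next y=3/5·(-1.754660)+1/2·(-2.487629)≈-2.296611
n=7: y≈-2.296611, sp=-2, e=sp−y≈0.296611; I≈-1.226246, D=e−e_prev≈0.541950; u=5/4·0.296611+5/4·(-1.226246)+1/4·0.541950≈-1.026557; next y=3/5·(-2.296611)+1/2·(-1.026557)≈-1.891245

0 4 11.000 0.000
1 4 -0.125 5.500
2 -2 -10.903 3.238
3 -2 2.037 -3.509
4 -2 -4.424 -1.087
5 -2 -0.072 -2.864
6 -2 -2.488 -1.755
7 -2 -1.027 -2.297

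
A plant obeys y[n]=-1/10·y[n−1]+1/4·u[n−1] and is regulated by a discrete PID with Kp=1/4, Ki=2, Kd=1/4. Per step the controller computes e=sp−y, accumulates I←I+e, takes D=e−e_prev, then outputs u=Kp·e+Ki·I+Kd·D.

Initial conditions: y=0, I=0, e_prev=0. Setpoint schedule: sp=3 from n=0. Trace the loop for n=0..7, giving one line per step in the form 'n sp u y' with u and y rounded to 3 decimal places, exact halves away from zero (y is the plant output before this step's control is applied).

0 3 7.500 0.000
1 3 8.063 1.875
2 3 10.898 1.828
3 3 11.446 2.542
4 3 12.377 2.607
5 3 12.613 2.834
6 3 12.912 2.870
7 3 13.003 2.941

(exact arithmetic carried between steps; '≈' marks a value shown rounded to 6 d.p. or computed from one; I and e_prev carry over from the previous line; the table rounds u and y to 3 d.p., halves away from zero)
n=0: y=0, sp=3, e=sp−y=3; I=3, D=e−e_prev=3; u=1/4·3+2·3+1/4·3=7.5; next y=-1/10·0+1/4·7.5=1.875
n=1: y=1.875, sp=3, e=sp−y=1.125; I=4.125, D=e−e_prev=-1.875; u=1/4·1.125+2·4.125+1/4·(-1.875)=8.0625; next y=-1/10·1.875+1/4·8.0625=1.828125
n=2: y=1.828125, sp=3, e=sp−y=1.171875; I=5.296875, D=e−e_prev=0.046875; u=1/4·1.171875+2·5.296875+1/4·0.046875≈10.898438; next y=-1/10·1.828125+1/4·10.898438≈2.541797
n=3: y≈2.541797, sp=3, e=sp−y≈0.458203; I≈5.755078, D=e−e_prev≈-0.713672; u=1/4·0.458203+2·5.755078+1/4·(-0.713672)≈11.446289; next y=-1/10·2.541797+1/4·11.446289≈2.607393
n=4: y≈2.607393, sp=3, e=sp−y≈0.392607; I≈6.147686, D=e−e_prev≈-0.065596; u=1/4·0.392607+2·6.147686+1/4·(-0.065596)≈12.377124; next y=-1/10·2.607393+1/4·12.377124≈2.833542
n=5: y≈2.833542, sp=3, e=sp−y≈0.166458; I≈6.314144, D=e−e_prev≈-0.226149; u=1/4·0.166458+2·6.314144+1/4·(-0.226149)≈12.613365; next y=-1/10·2.833542+1/4·12.613365≈2.869987
n=6: y≈2.869987, sp=3, e=sp−y≈0.130013; I≈6.444157, D=e−e_prev≈-0.036445; u=1/4·0.130013+2·6.444157+1/4·(-0.036445)≈12.911705; next y=-1/10·2.869987+1/4·12.911705≈2.940928
n=7: y≈2.940928, sp=3, e=sp−y≈0.059072; I≈6.503229, D=e−e_prev≈-0.070941; u=1/4·0.059072+2·6.503229+1/4·(-0.070941)≈13.003491; next y=-1/10·2.940928+1/4·13.003491≈2.956780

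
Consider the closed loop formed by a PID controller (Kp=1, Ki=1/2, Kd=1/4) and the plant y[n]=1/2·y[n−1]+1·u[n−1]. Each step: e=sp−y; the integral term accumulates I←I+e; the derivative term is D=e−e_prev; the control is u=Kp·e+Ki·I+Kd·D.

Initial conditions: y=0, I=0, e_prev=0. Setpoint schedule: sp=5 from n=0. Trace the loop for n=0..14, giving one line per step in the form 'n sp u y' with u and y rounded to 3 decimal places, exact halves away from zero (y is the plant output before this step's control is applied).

(exact arithmetic carried between steps; '≈' marks a value shown rounded to 6 d.p. or computed from one; I and e_prev carry over from the previous line; the table rounds u and y to 3 d.p., halves away from zero)
n=0: y=0, sp=5, e=sp−y=5; I=5, D=e−e_prev=5; u=1·5+1/2·5+1/4·5=8.75; next y=1/2·0+1·8.75=8.75
n=1: y=8.75, sp=5, e=sp−y=-3.75; I=1.25, D=e−e_prev=-8.75; u=1·(-3.75)+1/2·1.25+1/4·(-8.75)=-5.3125; next y=1/2·8.75+1·(-5.3125)=-0.9375
n=2: y=-0.9375, sp=5, e=sp−y=5.9375; I=7.1875, D=e−e_prev=9.6875; u=1·5.9375+1/2·7.1875+1/4·9.6875=11.953125; next y=1/2·(-0.9375)+1·11.953125=11.484375
n=3: y=11.484375, sp=5, e=sp−y=-6.484375; I=0.703125, D=e−e_prev=-12.421875; u=1·(-6.484375)+1/2·0.703125+1/4·(-12.421875)≈-9.238281; next y=1/2·11.484375+1·(-9.238281)≈-3.496094
n=4: y≈-3.496094, sp=5, e=sp−y≈8.496094; I≈9.199219, D=e−e_prev≈14.980469; u=1·8.496094+1/2·9.199219+1/4·14.980469≈16.840820; next y=1/2·(-3.496094)+1·16.840820≈15.092773
n=5: y≈15.092773, sp=5, e=sp−y≈-10.092773; I≈-0.893555, D=e−e_prev≈-18.588867; u=1·(-10.092773)+1/2·(-0.893555)+1/4·(-18.588867)≈-15.186768; next y=1/2·15.092773+1·(-15.186768)≈-7.640381
n=6: y≈-7.640381, sp=5, e=sp−y≈12.640381; I≈11.746826, D=e−e_prev≈22.733154; u=1·12.640381+1/2·11.746826+1/4·22.733154≈24.197083; next y=1/2·(-7.640381)+1·24.197083≈20.376892
n=7: y≈20.376892, sp=5, e=sp−y≈-15.376892; I≈-3.630066, D=e−e_prev≈-28.017273; u=1·(-15.376892)+1/2·(-3.630066)+1/4·(-28.017273)≈-24.196243; next y=1/2·20.376892+1·(-24.196243)≈-14.007797
n=8: y≈-14.007797, sp=5, e=sp−y≈19.007797; I≈15.377731, D=e−e_prev≈34.384689; u=1·19.007797+1/2·15.377731+1/4·34.384689≈35.292835; next y=1/2·(-14.007797)+1·35.292835≈28.288937
n=9: y≈28.288937, sp=5, e=sp−y≈-23.288937; I≈-7.911205, D=e−e_prev≈-42.296734; u=1·(-23.288937)+1/2·(-7.911205)+1/4·(-42.296734)≈-37.818723; next y=1/2·28.288937+1·(-37.818723)≈-23.674254
n=10: y≈-23.674254, sp=5, e=sp−y≈28.674254; I≈20.763049, D=e−e_prev≈51.963191; u=1·28.674254+1/2·20.763049+1/4·51.963191≈52.046577; next y=1/2·(-23.674254)+1·52.046577≈40.209450
n=11: y≈40.209450, sp=5, e=sp−y≈-35.209450; I≈-14.446400, D=e−e_prev≈-63.883704; u=1·(-35.209450)+1/2·(-14.446400)+1/4·(-63.883704)≈-58.403576; next y=1/2·40.209450+1·(-58.403576)≈-38.298851
n=12: y≈-38.298851, sp=5, e=sp−y≈43.298851; I≈28.852451, D=e−e_prev≈78.508300; u=1·43.298851+1/2·28.852451+1/4·78.508300≈77.352151; next y=1/2·(-38.298851)+1·77.352151≈58.202726
n=13: y≈58.202726, sp=5, e=sp−y≈-53.202726; I≈-24.350275, D=e−e_prev≈-96.501577; u=1·(-53.202726)+1/2·(-24.350275)+1/4·(-96.501577)≈-89.503258; next y=1/2·58.202726+1·(-89.503258)≈-60.401895
n=14: y≈-60.401895, sp=5, e=sp−y≈65.401895; I≈41.051619, D=e−e_prev≈118.604621; u=1·65.401895+1/2·41.051619+1/4·118.604621≈115.578860; next y=1/2·(-60.401895)+1·115.578860≈85.377912

0 5 8.750 0.000
1 5 -5.313 8.750
2 5 11.953 -0.938
3 5 -9.238 11.484
4 5 16.841 -3.496
5 5 -15.187 15.093
6 5 24.197 -7.640
7 5 -24.196 20.377
8 5 35.293 -14.008
9 5 -37.819 28.289
10 5 52.047 -23.674
11 5 -58.404 40.209
12 5 77.352 -38.299
13 5 -89.503 58.203
14 5 115.579 -60.402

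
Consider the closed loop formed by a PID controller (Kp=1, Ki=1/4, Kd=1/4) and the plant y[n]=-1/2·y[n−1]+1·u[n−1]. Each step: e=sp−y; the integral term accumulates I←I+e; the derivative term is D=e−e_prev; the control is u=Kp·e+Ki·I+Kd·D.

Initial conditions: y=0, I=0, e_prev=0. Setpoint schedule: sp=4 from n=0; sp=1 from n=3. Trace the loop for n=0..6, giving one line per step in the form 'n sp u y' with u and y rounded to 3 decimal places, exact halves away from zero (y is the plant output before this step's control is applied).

0 4 6.000 0.000
1 4 -3.000 6.000
2 4 16.000 -6.000
3 1 -26.500 19.000
4 1 58.500 -36.000
5 1 -114.750 76.500
6 1 238.750 -153.000

(exact arithmetic carried between steps; '≈' marks a value shown rounded to 6 d.p. or computed from one; I and e_prev carry over from the previous line; the table rounds u and y to 3 d.p., halves away from zero)
n=0: y=0, sp=4, e=sp−y=4; I=4, D=e−e_prev=4; u=1·4+1/4·4+1/4·4=6; next y=-1/2·0+1·6=6
n=1: y=6, sp=4, e=sp−y=-2; I=2, D=e−e_prev=-6; u=1·(-2)+1/4·2+1/4·(-6)=-3; next y=-1/2·6+1·(-3)=-6
n=2: y=-6, sp=4, e=sp−y=10; I=12, D=e−e_prev=12; u=1·10+1/4·12+1/4·12=16; next y=-1/2·(-6)+1·16=19
n=3: y=19, sp=1, e=sp−y=-18; I=-6, D=e−e_prev=-28; u=1·(-18)+1/4·(-6)+1/4·(-28)=-26.5; next y=-1/2·19+1·(-26.5)=-36
n=4: y=-36, sp=1, e=sp−y=37; I=31, D=e−e_prev=55; u=1·37+1/4·31+1/4·55=58.5; next y=-1/2·(-36)+1·58.5=76.5
n=5: y=76.5, sp=1, e=sp−y=-75.5; I=-44.5, D=e−e_prev=-112.5; u=1·(-75.5)+1/4·(-44.5)+1/4·(-112.5)=-114.75; next y=-1/2·76.5+1·(-114.75)=-153
n=6: y=-153, sp=1, e=sp−y=154; I=109.5, D=e−e_prev=229.5; u=1·154+1/4·109.5+1/4·229.5=238.75; next y=-1/2·(-153)+1·238.75=315.25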